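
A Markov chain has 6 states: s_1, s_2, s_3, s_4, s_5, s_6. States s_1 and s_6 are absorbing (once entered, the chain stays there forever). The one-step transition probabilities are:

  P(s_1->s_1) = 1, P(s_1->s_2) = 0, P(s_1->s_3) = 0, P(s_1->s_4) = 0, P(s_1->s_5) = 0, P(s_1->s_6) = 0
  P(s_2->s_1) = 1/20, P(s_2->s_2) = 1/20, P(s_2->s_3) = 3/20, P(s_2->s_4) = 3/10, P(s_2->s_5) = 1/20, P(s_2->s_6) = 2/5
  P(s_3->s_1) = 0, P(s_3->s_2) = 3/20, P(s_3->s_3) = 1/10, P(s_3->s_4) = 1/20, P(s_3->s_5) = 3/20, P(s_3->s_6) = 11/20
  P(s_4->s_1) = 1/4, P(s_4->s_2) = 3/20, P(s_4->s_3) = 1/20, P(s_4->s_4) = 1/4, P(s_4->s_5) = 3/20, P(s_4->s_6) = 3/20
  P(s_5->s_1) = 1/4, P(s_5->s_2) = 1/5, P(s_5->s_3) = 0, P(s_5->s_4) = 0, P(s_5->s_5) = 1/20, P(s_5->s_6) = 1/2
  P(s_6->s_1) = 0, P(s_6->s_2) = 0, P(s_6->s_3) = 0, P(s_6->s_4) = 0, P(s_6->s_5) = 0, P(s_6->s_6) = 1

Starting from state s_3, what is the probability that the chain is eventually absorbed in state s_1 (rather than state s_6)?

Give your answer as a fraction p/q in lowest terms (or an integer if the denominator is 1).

Answer: 3253/28285

Derivation:
Let a_i = P(absorbed in s_1 | start in state i).
Boundary conditions: a_s_1 = 1, a_s_6 = 0.
For each transient state i, a_i = sum_j P(i->j) * a_j:
  a_s_2 = 1/20*a_s_1 + 1/20*a_s_2 + 3/20*a_s_3 + 3/10*a_s_4 + 1/20*a_s_5 + 2/5*a_s_6
  a_s_3 = 0*a_s_1 + 3/20*a_s_2 + 1/10*a_s_3 + 1/20*a_s_4 + 3/20*a_s_5 + 11/20*a_s_6
  a_s_4 = 1/4*a_s_1 + 3/20*a_s_2 + 1/20*a_s_3 + 1/4*a_s_4 + 3/20*a_s_5 + 3/20*a_s_6
  a_s_5 = 1/4*a_s_1 + 1/5*a_s_2 + 0*a_s_3 + 0*a_s_4 + 1/20*a_s_5 + 1/2*a_s_6

Substituting a_s_1 = 1 and a_s_6 = 0, rearrange to (I - Q) a = r where r[i] = P(i -> s_1):
  [19/20, -3/20, -3/10, -1/20] . (a_s_2, a_s_3, a_s_4, a_s_5) = 1/20
  [-3/20, 9/10, -1/20, -3/20] . (a_s_2, a_s_3, a_s_4, a_s_5) = 0
  [-3/20, -1/20, 3/4, -3/20] . (a_s_2, a_s_3, a_s_4, a_s_5) = 1/4
  [-1/5, 0, 0, 19/20] . (a_s_2, a_s_3, a_s_4, a_s_5) = 1/4

Solving yields:
  a_s_2 = 6477/28285
  a_s_3 = 3253/28285
  a_s_4 = 12702/28285
  a_s_5 = 8807/28285

Starting state is s_3, so the absorption probability is a_s_3 = 3253/28285.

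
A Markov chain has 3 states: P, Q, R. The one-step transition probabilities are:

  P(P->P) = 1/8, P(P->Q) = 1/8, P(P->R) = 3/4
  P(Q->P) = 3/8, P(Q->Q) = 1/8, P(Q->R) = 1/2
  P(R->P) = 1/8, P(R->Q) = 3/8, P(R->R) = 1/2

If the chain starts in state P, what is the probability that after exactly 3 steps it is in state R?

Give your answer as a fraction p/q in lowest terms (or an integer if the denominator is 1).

Computing P^3 by repeated multiplication:
P^1 =
  P: [1/8, 1/8, 3/4]
  Q: [3/8, 1/8, 1/2]
  R: [1/8, 3/8, 1/2]
P^2 =
  P: [5/32, 5/16, 17/32]
  Q: [5/32, 1/4, 19/32]
  R: [7/32, 1/4, 17/32]
P^3 =
  P: [13/64, 33/128, 69/128]
  Q: [3/16, 35/128, 69/128]
  R: [3/16, 33/128, 71/128]

(P^3)[P -> R] = 69/128

Answer: 69/128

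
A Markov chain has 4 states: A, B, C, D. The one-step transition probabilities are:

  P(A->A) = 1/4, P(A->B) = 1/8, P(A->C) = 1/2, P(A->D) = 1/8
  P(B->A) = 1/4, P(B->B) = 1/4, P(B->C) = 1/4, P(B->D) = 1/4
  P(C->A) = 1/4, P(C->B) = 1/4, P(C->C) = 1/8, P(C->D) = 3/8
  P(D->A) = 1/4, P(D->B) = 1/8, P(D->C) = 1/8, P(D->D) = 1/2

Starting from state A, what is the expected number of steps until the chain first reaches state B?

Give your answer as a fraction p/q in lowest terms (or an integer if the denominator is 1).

Let h_i = expected steps to first reach B from state i.
Boundary: h_B = 0.
First-step equations for the other states:
  h_A = 1 + 1/4*h_A + 1/8*h_B + 1/2*h_C + 1/8*h_D
  h_C = 1 + 1/4*h_A + 1/4*h_B + 1/8*h_C + 3/8*h_D
  h_D = 1 + 1/4*h_A + 1/8*h_B + 1/8*h_C + 1/2*h_D

Substituting h_B = 0 and rearranging gives the linear system (I - Q) h = 1:
  [3/4, -1/2, -1/8] . (h_A, h_C, h_D) = 1
  [-1/4, 7/8, -3/8] . (h_A, h_C, h_D) = 1
  [-1/4, -1/8, 1/2] . (h_A, h_C, h_D) = 1

Solving yields:
  h_A = 244/39
  h_C = 224/39
  h_D = 256/39

Starting state is A, so the expected hitting time is h_A = 244/39.

Answer: 244/39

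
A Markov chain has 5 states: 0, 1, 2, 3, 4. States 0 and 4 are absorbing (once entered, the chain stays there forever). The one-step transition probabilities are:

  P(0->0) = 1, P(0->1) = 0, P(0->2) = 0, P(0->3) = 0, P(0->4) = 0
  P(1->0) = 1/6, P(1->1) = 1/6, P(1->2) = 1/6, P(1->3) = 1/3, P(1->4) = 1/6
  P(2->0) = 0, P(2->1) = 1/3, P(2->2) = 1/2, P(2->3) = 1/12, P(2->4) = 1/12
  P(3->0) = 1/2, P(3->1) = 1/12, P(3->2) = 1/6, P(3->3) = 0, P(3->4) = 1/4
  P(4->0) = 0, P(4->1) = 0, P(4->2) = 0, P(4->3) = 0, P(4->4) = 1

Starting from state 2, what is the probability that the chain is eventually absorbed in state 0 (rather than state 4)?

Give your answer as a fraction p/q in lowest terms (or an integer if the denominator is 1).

Let a_i = P(absorbed in 0 | start in state i).
Boundary conditions: a_0 = 1, a_4 = 0.
For each transient state i, a_i = sum_j P(i->j) * a_j:
  a_1 = 1/6*a_0 + 1/6*a_1 + 1/6*a_2 + 1/3*a_3 + 1/6*a_4
  a_2 = 0*a_0 + 1/3*a_1 + 1/2*a_2 + 1/12*a_3 + 1/12*a_4
  a_3 = 1/2*a_0 + 1/12*a_1 + 1/6*a_2 + 0*a_3 + 1/4*a_4

Substituting a_0 = 1 and a_4 = 0, rearrange to (I - Q) a = r where r[i] = P(i -> 0):
  [5/6, -1/6, -1/3] . (a_1, a_2, a_3) = 1/6
  [-1/3, 1/2, -1/12] . (a_1, a_2, a_3) = 0
  [-1/12, -1/6, 1] . (a_1, a_2, a_3) = 1/2

Solving yields:
  a_1 = 148/273
  a_2 = 127/273
  a_3 = 170/273

Starting state is 2, so the absorption probability is a_2 = 127/273.

Answer: 127/273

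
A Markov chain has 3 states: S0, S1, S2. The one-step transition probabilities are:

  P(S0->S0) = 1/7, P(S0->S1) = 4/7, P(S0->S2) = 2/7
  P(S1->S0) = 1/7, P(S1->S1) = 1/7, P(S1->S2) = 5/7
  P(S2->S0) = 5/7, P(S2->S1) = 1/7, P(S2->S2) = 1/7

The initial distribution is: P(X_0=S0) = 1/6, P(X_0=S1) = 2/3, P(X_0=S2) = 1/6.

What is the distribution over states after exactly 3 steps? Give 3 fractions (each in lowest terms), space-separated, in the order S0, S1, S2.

Answer: 323/1029 116/343 358/1029

Derivation:
Propagating the distribution step by step (d_{t+1} = d_t * P):
d_0 = (S0=1/6, S1=2/3, S2=1/6)
  d_1[S0] = 1/6*1/7 + 2/3*1/7 + 1/6*5/7 = 5/21
  d_1[S1] = 1/6*4/7 + 2/3*1/7 + 1/6*1/7 = 3/14
  d_1[S2] = 1/6*2/7 + 2/3*5/7 + 1/6*1/7 = 23/42
d_1 = (S0=5/21, S1=3/14, S2=23/42)
  d_2[S0] = 5/21*1/7 + 3/14*1/7 + 23/42*5/7 = 67/147
  d_2[S1] = 5/21*4/7 + 3/14*1/7 + 23/42*1/7 = 12/49
  d_2[S2] = 5/21*2/7 + 3/14*5/7 + 23/42*1/7 = 44/147
d_2 = (S0=67/147, S1=12/49, S2=44/147)
  d_3[S0] = 67/147*1/7 + 12/49*1/7 + 44/147*5/7 = 323/1029
  d_3[S1] = 67/147*4/7 + 12/49*1/7 + 44/147*1/7 = 116/343
  d_3[S2] = 67/147*2/7 + 12/49*5/7 + 44/147*1/7 = 358/1029
d_3 = (S0=323/1029, S1=116/343, S2=358/1029)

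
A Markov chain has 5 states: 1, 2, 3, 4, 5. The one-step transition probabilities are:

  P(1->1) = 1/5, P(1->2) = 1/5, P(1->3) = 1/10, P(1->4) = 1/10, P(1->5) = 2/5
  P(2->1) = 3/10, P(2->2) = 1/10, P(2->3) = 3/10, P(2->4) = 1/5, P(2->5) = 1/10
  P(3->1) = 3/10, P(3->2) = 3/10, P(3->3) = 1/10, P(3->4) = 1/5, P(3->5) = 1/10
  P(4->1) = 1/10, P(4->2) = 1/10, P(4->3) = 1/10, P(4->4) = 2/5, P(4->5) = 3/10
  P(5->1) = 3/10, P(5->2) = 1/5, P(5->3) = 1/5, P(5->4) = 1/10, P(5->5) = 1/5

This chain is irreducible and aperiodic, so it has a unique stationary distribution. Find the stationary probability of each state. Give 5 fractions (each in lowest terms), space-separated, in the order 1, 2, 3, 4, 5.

The stationary distribution satisfies pi = pi * P, i.e.:
  pi_1 = 1/5*pi_1 + 3/10*pi_2 + 3/10*pi_3 + 1/10*pi_4 + 3/10*pi_5
  pi_2 = 1/5*pi_1 + 1/10*pi_2 + 3/10*pi_3 + 1/10*pi_4 + 1/5*pi_5
  pi_3 = 1/10*pi_1 + 3/10*pi_2 + 1/10*pi_3 + 1/10*pi_4 + 1/5*pi_5
  pi_4 = 1/10*pi_1 + 1/5*pi_2 + 1/5*pi_3 + 2/5*pi_4 + 1/10*pi_5
  pi_5 = 2/5*pi_1 + 1/10*pi_2 + 1/10*pi_3 + 3/10*pi_4 + 1/5*pi_5
with normalization: pi_1 + pi_2 + pi_3 + pi_4 + pi_5 = 1.

Using the first 4 balance equations plus normalization, the linear system A*pi = b is:
  [-4/5, 3/10, 3/10, 1/10, 3/10] . pi = 0
  [1/5, -9/10, 3/10, 1/10, 1/5] . pi = 0
  [1/10, 3/10, -9/10, 1/10, 1/5] . pi = 0
  [1/10, 1/5, 1/5, -3/5, 1/10] . pi = 0
  [1, 1, 1, 1, 1] . pi = 1

Solving yields:
  pi_1 = 94/395
  pi_2 = 212/1185
  pi_3 = 377/2370
  pi_4 = 151/790
  pi_5 = 92/395

Verification (pi * P):
  94/395*1/5 + 212/1185*3/10 + 377/2370*3/10 + 151/790*1/10 + 92/395*3/10 = 94/395 = pi_1  (ok)
  94/395*1/5 + 212/1185*1/10 + 377/2370*3/10 + 151/790*1/10 + 92/395*1/5 = 212/1185 = pi_2  (ok)
  94/395*1/10 + 212/1185*3/10 + 377/2370*1/10 + 151/790*1/10 + 92/395*1/5 = 377/2370 = pi_3  (ok)
  94/395*1/10 + 212/1185*1/5 + 377/2370*1/5 + 151/790*2/5 + 92/395*1/10 = 151/790 = pi_4  (ok)
  94/395*2/5 + 212/1185*1/10 + 377/2370*1/10 + 151/790*3/10 + 92/395*1/5 = 92/395 = pi_5  (ok)

Answer: 94/395 212/1185 377/2370 151/790 92/395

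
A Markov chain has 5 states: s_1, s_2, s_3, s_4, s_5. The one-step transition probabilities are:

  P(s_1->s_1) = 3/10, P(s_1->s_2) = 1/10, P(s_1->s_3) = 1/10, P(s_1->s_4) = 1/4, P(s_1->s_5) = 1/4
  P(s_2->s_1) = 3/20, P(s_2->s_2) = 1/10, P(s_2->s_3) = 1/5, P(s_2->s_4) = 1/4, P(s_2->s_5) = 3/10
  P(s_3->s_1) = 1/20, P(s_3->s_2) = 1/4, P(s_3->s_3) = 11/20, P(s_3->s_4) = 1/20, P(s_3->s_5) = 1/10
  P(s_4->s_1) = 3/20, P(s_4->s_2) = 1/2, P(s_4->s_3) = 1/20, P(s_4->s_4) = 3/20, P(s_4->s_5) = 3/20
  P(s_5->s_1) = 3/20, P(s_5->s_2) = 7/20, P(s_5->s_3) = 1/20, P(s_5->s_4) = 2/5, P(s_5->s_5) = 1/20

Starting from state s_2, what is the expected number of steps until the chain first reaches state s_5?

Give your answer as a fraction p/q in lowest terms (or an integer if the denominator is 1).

Answer: 91400/19797

Derivation:
Let h_i = expected steps to first reach s_5 from state i.
Boundary: h_s_5 = 0.
First-step equations for the other states:
  h_s_1 = 1 + 3/10*h_s_1 + 1/10*h_s_2 + 1/10*h_s_3 + 1/4*h_s_4 + 1/4*h_s_5
  h_s_2 = 1 + 3/20*h_s_1 + 1/10*h_s_2 + 1/5*h_s_3 + 1/4*h_s_4 + 3/10*h_s_5
  h_s_3 = 1 + 1/20*h_s_1 + 1/4*h_s_2 + 11/20*h_s_3 + 1/20*h_s_4 + 1/10*h_s_5
  h_s_4 = 1 + 3/20*h_s_1 + 1/2*h_s_2 + 1/20*h_s_3 + 3/20*h_s_4 + 3/20*h_s_5

Substituting h_s_5 = 0 and rearranging gives the linear system (I - Q) h = 1:
  [7/10, -1/10, -1/10, -1/4] . (h_s_1, h_s_2, h_s_3, h_s_4) = 1
  [-3/20, 9/10, -1/5, -1/4] . (h_s_1, h_s_2, h_s_3, h_s_4) = 1
  [-1/20, -1/4, 9/20, -1/20] . (h_s_1, h_s_2, h_s_3, h_s_4) = 1
  [-3/20, -1/2, -1/20, 17/20] . (h_s_1, h_s_2, h_s_3, h_s_4) = 1

Solving yields:
  h_s_1 = 31280/6599
  h_s_2 = 91400/19797
  h_s_3 = 116360/19797
  h_s_4 = 100460/19797

Starting state is s_2, so the expected hitting time is h_s_2 = 91400/19797.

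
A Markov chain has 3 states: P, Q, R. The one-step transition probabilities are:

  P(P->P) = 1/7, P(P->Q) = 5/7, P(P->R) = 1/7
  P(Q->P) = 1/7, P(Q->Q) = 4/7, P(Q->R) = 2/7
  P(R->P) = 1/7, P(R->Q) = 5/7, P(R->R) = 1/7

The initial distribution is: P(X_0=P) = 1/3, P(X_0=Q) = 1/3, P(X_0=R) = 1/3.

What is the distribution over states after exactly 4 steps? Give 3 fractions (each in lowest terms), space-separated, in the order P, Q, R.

Answer: 1/7 643/1029 239/1029

Derivation:
Propagating the distribution step by step (d_{t+1} = d_t * P):
d_0 = (P=1/3, Q=1/3, R=1/3)
  d_1[P] = 1/3*1/7 + 1/3*1/7 + 1/3*1/7 = 1/7
  d_1[Q] = 1/3*5/7 + 1/3*4/7 + 1/3*5/7 = 2/3
  d_1[R] = 1/3*1/7 + 1/3*2/7 + 1/3*1/7 = 4/21
d_1 = (P=1/7, Q=2/3, R=4/21)
  d_2[P] = 1/7*1/7 + 2/3*1/7 + 4/21*1/7 = 1/7
  d_2[Q] = 1/7*5/7 + 2/3*4/7 + 4/21*5/7 = 13/21
  d_2[R] = 1/7*1/7 + 2/3*2/7 + 4/21*1/7 = 5/21
d_2 = (P=1/7, Q=13/21, R=5/21)
  d_3[P] = 1/7*1/7 + 13/21*1/7 + 5/21*1/7 = 1/7
  d_3[Q] = 1/7*5/7 + 13/21*4/7 + 5/21*5/7 = 92/147
  d_3[R] = 1/7*1/7 + 13/21*2/7 + 5/21*1/7 = 34/147
d_3 = (P=1/7, Q=92/147, R=34/147)
  d_4[P] = 1/7*1/7 + 92/147*1/7 + 34/147*1/7 = 1/7
  d_4[Q] = 1/7*5/7 + 92/147*4/7 + 34/147*5/7 = 643/1029
  d_4[R] = 1/7*1/7 + 92/147*2/7 + 34/147*1/7 = 239/1029
d_4 = (P=1/7, Q=643/1029, R=239/1029)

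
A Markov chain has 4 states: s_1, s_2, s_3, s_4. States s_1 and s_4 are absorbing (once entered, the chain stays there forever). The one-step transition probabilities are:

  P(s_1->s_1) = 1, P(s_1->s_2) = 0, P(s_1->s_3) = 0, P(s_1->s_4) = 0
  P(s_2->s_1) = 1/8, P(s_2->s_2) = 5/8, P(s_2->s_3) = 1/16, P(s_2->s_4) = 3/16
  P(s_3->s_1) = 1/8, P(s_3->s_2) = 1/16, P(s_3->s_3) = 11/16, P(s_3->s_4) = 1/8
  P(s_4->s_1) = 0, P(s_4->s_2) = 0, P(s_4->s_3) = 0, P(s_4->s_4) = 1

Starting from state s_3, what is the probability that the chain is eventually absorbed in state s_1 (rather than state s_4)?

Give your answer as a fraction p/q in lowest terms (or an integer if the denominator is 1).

Answer: 14/29

Derivation:
Let a_i = P(absorbed in s_1 | start in state i).
Boundary conditions: a_s_1 = 1, a_s_4 = 0.
For each transient state i, a_i = sum_j P(i->j) * a_j:
  a_s_2 = 1/8*a_s_1 + 5/8*a_s_2 + 1/16*a_s_3 + 3/16*a_s_4
  a_s_3 = 1/8*a_s_1 + 1/16*a_s_2 + 11/16*a_s_3 + 1/8*a_s_4

Substituting a_s_1 = 1 and a_s_4 = 0, rearrange to (I - Q) a = r where r[i] = P(i -> s_1):
  [3/8, -1/16] . (a_s_2, a_s_3) = 1/8
  [-1/16, 5/16] . (a_s_2, a_s_3) = 1/8

Solving yields:
  a_s_2 = 12/29
  a_s_3 = 14/29

Starting state is s_3, so the absorption probability is a_s_3 = 14/29.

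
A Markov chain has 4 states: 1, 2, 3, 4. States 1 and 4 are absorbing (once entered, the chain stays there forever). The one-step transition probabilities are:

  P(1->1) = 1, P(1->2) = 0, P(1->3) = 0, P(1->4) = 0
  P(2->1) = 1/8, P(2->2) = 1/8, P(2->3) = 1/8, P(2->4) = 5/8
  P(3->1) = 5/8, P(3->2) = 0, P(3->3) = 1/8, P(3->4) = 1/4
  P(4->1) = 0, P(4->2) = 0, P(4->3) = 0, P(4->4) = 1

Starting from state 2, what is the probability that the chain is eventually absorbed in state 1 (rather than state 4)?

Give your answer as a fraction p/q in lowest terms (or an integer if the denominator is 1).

Answer: 12/49

Derivation:
Let a_i = P(absorbed in 1 | start in state i).
Boundary conditions: a_1 = 1, a_4 = 0.
For each transient state i, a_i = sum_j P(i->j) * a_j:
  a_2 = 1/8*a_1 + 1/8*a_2 + 1/8*a_3 + 5/8*a_4
  a_3 = 5/8*a_1 + 0*a_2 + 1/8*a_3 + 1/4*a_4

Substituting a_1 = 1 and a_4 = 0, rearrange to (I - Q) a = r where r[i] = P(i -> 1):
  [7/8, -1/8] . (a_2, a_3) = 1/8
  [0, 7/8] . (a_2, a_3) = 5/8

Solving yields:
  a_2 = 12/49
  a_3 = 5/7

Starting state is 2, so the absorption probability is a_2 = 12/49.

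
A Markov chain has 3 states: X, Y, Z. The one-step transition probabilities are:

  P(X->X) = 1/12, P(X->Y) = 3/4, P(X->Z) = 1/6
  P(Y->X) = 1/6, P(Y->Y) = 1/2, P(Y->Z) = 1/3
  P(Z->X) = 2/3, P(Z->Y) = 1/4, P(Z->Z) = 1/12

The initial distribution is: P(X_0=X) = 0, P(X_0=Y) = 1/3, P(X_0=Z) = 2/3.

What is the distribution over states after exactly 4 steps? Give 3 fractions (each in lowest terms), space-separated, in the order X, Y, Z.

Propagating the distribution step by step (d_{t+1} = d_t * P):
d_0 = (X=0, Y=1/3, Z=2/3)
  d_1[X] = 0*1/12 + 1/3*1/6 + 2/3*2/3 = 1/2
  d_1[Y] = 0*3/4 + 1/3*1/2 + 2/3*1/4 = 1/3
  d_1[Z] = 0*1/6 + 1/3*1/3 + 2/3*1/12 = 1/6
d_1 = (X=1/2, Y=1/3, Z=1/6)
  d_2[X] = 1/2*1/12 + 1/3*1/6 + 1/6*2/3 = 5/24
  d_2[Y] = 1/2*3/4 + 1/3*1/2 + 1/6*1/4 = 7/12
  d_2[Z] = 1/2*1/6 + 1/3*1/3 + 1/6*1/12 = 5/24
d_2 = (X=5/24, Y=7/12, Z=5/24)
  d_3[X] = 5/24*1/12 + 7/12*1/6 + 5/24*2/3 = 73/288
  d_3[Y] = 5/24*3/4 + 7/12*1/2 + 5/24*1/4 = 1/2
  d_3[Z] = 5/24*1/6 + 7/12*1/3 + 5/24*1/12 = 71/288
d_3 = (X=73/288, Y=1/2, Z=71/288)
  d_4[X] = 73/288*1/12 + 1/2*1/6 + 71/288*2/3 = 929/3456
  d_4[Y] = 73/288*3/4 + 1/2*1/2 + 71/288*1/4 = 289/576
  d_4[Z] = 73/288*1/6 + 1/2*1/3 + 71/288*1/12 = 793/3456
d_4 = (X=929/3456, Y=289/576, Z=793/3456)

Answer: 929/3456 289/576 793/3456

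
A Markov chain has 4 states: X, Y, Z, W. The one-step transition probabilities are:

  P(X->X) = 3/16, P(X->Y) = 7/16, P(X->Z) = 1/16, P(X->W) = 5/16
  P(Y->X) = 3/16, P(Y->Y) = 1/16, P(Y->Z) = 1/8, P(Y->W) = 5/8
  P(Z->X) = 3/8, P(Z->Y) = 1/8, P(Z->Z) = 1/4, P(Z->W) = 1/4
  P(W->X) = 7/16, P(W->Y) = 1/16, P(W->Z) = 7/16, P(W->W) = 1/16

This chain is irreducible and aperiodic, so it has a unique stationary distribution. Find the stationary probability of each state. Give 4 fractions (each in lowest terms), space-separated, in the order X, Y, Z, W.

The stationary distribution satisfies pi = pi * P, i.e.:
  pi_X = 3/16*pi_X + 3/16*pi_Y + 3/8*pi_Z + 7/16*pi_W
  pi_Y = 7/16*pi_X + 1/16*pi_Y + 1/8*pi_Z + 1/16*pi_W
  pi_Z = 1/16*pi_X + 1/8*pi_Y + 1/4*pi_Z + 7/16*pi_W
  pi_W = 5/16*pi_X + 5/8*pi_Y + 1/4*pi_Z + 1/16*pi_W
with normalization: pi_X + pi_Y + pi_Z + pi_W = 1.

Using the first 3 balance equations plus normalization, the linear system A*pi = b is:
  [-13/16, 3/16, 3/8, 7/16] . pi = 0
  [7/16, -15/16, 1/8, 1/16] . pi = 0
  [1/16, 1/8, -3/4, 7/16] . pi = 0
  [1, 1, 1, 1] . pi = 1

Solving yields:
  pi_X = 976/3243
  pi_Y = 614/3243
  pi_Z = 725/3243
  pi_W = 928/3243

Verification (pi * P):
  976/3243*3/16 + 614/3243*3/16 + 725/3243*3/8 + 928/3243*7/16 = 976/3243 = pi_X  (ok)
  976/3243*7/16 + 614/3243*1/16 + 725/3243*1/8 + 928/3243*1/16 = 614/3243 = pi_Y  (ok)
  976/3243*1/16 + 614/3243*1/8 + 725/3243*1/4 + 928/3243*7/16 = 725/3243 = pi_Z  (ok)
  976/3243*5/16 + 614/3243*5/8 + 725/3243*1/4 + 928/3243*1/16 = 928/3243 = pi_W  (ok)

Answer: 976/3243 614/3243 725/3243 928/3243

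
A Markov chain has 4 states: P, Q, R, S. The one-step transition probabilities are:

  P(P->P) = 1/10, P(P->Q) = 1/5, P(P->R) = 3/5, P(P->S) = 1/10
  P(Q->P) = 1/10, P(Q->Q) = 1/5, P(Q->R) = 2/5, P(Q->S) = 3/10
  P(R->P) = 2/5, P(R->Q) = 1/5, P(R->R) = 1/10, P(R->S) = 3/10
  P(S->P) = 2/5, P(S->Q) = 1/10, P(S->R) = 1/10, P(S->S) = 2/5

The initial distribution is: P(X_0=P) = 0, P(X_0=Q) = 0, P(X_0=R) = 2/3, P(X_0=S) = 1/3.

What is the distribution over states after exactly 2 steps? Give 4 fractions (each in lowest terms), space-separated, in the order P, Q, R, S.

Propagating the distribution step by step (d_{t+1} = d_t * P):
d_0 = (P=0, Q=0, R=2/3, S=1/3)
  d_1[P] = 0*1/10 + 0*1/10 + 2/3*2/5 + 1/3*2/5 = 2/5
  d_1[Q] = 0*1/5 + 0*1/5 + 2/3*1/5 + 1/3*1/10 = 1/6
  d_1[R] = 0*3/5 + 0*2/5 + 2/3*1/10 + 1/3*1/10 = 1/10
  d_1[S] = 0*1/10 + 0*3/10 + 2/3*3/10 + 1/3*2/5 = 1/3
d_1 = (P=2/5, Q=1/6, R=1/10, S=1/3)
  d_2[P] = 2/5*1/10 + 1/6*1/10 + 1/10*2/5 + 1/3*2/5 = 23/100
  d_2[Q] = 2/5*1/5 + 1/6*1/5 + 1/10*1/5 + 1/3*1/10 = 1/6
  d_2[R] = 2/5*3/5 + 1/6*2/5 + 1/10*1/10 + 1/3*1/10 = 7/20
  d_2[S] = 2/5*1/10 + 1/6*3/10 + 1/10*3/10 + 1/3*2/5 = 19/75
d_2 = (P=23/100, Q=1/6, R=7/20, S=19/75)

Answer: 23/100 1/6 7/20 19/75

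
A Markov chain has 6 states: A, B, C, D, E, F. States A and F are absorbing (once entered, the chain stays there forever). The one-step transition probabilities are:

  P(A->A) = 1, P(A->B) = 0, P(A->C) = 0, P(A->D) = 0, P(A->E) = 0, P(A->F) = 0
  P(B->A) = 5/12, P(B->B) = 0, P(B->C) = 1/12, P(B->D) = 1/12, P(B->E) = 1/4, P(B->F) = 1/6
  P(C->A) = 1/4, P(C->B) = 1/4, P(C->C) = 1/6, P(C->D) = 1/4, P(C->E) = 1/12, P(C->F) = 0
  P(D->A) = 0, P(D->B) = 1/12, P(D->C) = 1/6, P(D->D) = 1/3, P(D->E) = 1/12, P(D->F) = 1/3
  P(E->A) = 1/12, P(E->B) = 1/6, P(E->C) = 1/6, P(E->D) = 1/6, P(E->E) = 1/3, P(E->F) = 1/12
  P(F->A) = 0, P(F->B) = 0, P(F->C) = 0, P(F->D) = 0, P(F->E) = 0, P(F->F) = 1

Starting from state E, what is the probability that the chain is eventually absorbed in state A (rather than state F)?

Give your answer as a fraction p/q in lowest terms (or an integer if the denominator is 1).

Answer: 43/84

Derivation:
Let a_i = P(absorbed in A | start in state i).
Boundary conditions: a_A = 1, a_F = 0.
For each transient state i, a_i = sum_j P(i->j) * a_j:
  a_B = 5/12*a_A + 0*a_B + 1/12*a_C + 1/12*a_D + 1/4*a_E + 1/6*a_F
  a_C = 1/4*a_A + 1/4*a_B + 1/6*a_C + 1/4*a_D + 1/12*a_E + 0*a_F
  a_D = 0*a_A + 1/12*a_B + 1/6*a_C + 1/3*a_D + 1/12*a_E + 1/3*a_F
  a_E = 1/12*a_A + 1/6*a_B + 1/6*a_C + 1/6*a_D + 1/3*a_E + 1/12*a_F

Substituting a_A = 1 and a_F = 0, rearrange to (I - Q) a = r where r[i] = P(i -> A):
  [1, -1/12, -1/12, -1/4] . (a_B, a_C, a_D, a_E) = 5/12
  [-1/4, 5/6, -1/4, -1/12] . (a_B, a_C, a_D, a_E) = 1/4
  [-1/12, -1/6, 2/3, -1/12] . (a_B, a_C, a_D, a_E) = 0
  [-1/6, -1/6, -1/6, 2/3] . (a_B, a_C, a_D, a_E) = 1/12

Solving yields:
  a_B = 97/156
  a_C = 685/1092
  a_D = 163/546
  a_E = 43/84

Starting state is E, so the absorption probability is a_E = 43/84.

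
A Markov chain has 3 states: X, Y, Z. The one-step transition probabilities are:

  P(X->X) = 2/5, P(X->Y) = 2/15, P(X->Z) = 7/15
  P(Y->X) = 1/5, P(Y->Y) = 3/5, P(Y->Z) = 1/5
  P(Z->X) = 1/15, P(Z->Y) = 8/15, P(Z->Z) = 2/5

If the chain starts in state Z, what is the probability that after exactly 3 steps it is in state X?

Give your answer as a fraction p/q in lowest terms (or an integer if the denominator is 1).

Answer: 649/3375

Derivation:
Computing P^3 by repeated multiplication:
P^1 =
  X: [2/5, 2/15, 7/15]
  Y: [1/5, 3/5, 1/5]
  Z: [1/15, 8/15, 2/5]
P^2 =
  X: [49/225, 86/225, 2/5]
  Y: [16/75, 37/75, 22/75]
  Z: [4/25, 122/225, 67/225]
P^3 =
  X: [214/1125, 1592/3375, 1141/3375]
  Y: [229/1125, 541/1125, 71/225]
  Z: [649/3375, 1706/3375, 68/225]

(P^3)[Z -> X] = 649/3375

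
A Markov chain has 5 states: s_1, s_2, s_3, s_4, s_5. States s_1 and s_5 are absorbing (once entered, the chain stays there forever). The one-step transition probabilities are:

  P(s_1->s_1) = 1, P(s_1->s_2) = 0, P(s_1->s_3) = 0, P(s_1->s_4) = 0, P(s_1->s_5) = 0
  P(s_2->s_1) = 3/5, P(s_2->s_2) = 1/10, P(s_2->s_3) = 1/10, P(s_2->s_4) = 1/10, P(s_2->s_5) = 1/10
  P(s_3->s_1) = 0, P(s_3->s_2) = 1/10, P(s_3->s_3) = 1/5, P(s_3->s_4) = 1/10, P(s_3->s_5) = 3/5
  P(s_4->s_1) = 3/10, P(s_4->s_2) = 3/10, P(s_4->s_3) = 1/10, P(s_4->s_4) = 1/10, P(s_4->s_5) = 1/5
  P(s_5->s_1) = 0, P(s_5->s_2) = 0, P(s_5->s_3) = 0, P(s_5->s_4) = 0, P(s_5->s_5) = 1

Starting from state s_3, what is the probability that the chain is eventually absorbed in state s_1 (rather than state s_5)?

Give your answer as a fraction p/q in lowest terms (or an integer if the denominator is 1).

Let a_i = P(absorbed in s_1 | start in state i).
Boundary conditions: a_s_1 = 1, a_s_5 = 0.
For each transient state i, a_i = sum_j P(i->j) * a_j:
  a_s_2 = 3/5*a_s_1 + 1/10*a_s_2 + 1/10*a_s_3 + 1/10*a_s_4 + 1/10*a_s_5
  a_s_3 = 0*a_s_1 + 1/10*a_s_2 + 1/5*a_s_3 + 1/10*a_s_4 + 3/5*a_s_5
  a_s_4 = 3/10*a_s_1 + 3/10*a_s_2 + 1/10*a_s_3 + 1/10*a_s_4 + 1/5*a_s_5

Substituting a_s_1 = 1 and a_s_5 = 0, rearrange to (I - Q) a = r where r[i] = P(i -> s_1):
  [9/10, -1/10, -1/10] . (a_s_2, a_s_3, a_s_4) = 3/5
  [-1/10, 4/5, -1/10] . (a_s_2, a_s_3, a_s_4) = 0
  [-3/10, -1/10, 9/10] . (a_s_2, a_s_3, a_s_4) = 3/10

Solving yields:
  a_s_2 = 453/602
  a_s_3 = 51/301
  a_s_4 = 363/602

Starting state is s_3, so the absorption probability is a_s_3 = 51/301.

Answer: 51/301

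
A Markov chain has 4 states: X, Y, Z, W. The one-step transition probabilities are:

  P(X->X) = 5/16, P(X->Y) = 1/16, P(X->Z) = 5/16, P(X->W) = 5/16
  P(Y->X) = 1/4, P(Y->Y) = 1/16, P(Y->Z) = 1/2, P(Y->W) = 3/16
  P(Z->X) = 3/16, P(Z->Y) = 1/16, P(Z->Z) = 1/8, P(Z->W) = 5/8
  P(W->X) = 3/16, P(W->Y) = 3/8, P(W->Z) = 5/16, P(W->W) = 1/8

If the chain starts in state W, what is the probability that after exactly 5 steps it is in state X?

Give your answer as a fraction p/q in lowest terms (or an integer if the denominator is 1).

Answer: 59307/262144

Derivation:
Computing P^5 by repeated multiplication:
P^1 =
  X: [5/16, 1/16, 5/16, 5/16]
  Y: [1/4, 1/16, 1/2, 3/16]
  Z: [3/16, 1/16, 1/8, 5/8]
  W: [3/16, 3/8, 5/16, 1/8]
P^2 =
  X: [59/256, 41/256, 17/64, 11/32]
  Y: [57/256, 31/256, 59/256, 109/256]
  Z: [55/256, 33/128, 77/256, 29/128]
  W: [15/64, 13/128, 83/256, 87/256]
P^3 =
  X: [927/4096, 87/512, 1199/4096, 637/2048]
  Y: [913/4096, 801/4096, 299/1024, 593/2048]
  Z: [59/256, 273/2048, 1247/4096, 1359/4096]
  W: [457/2048, 691/4096, 1109/4096, 691/2048]
P^4 =
  X: [7419/32768, 5233/32768, 18971/65536, 21261/65536]
  Y: [14915/65536, 5013/32768, 19295/65536, 5325/16384]
  Z: [7361/32768, 10891/65536, 18377/65536, 10773/32768]
  W: [14807/65536, 5503/32768, 9613/32768, 20497/65536]
P^5 =
  X: [118375/524288, 171841/1048576, 302165/1048576, 84455/262144]
  Y: [14779/65536, 43009/262144, 299873/1048576, 340203/1048576]
  Z: [236943/1048576, 86633/524288, 152611/524288, 333145/1048576]
  W: [59307/262144, 168021/1048576, 75755/262144, 340307/1048576]

(P^5)[W -> X] = 59307/262144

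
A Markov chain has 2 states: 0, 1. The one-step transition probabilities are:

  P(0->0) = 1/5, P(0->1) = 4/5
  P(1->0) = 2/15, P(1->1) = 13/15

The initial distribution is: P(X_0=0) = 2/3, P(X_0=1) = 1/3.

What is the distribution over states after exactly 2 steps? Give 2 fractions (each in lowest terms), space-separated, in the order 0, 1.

Propagating the distribution step by step (d_{t+1} = d_t * P):
d_0 = (0=2/3, 1=1/3)
  d_1[0] = 2/3*1/5 + 1/3*2/15 = 8/45
  d_1[1] = 2/3*4/5 + 1/3*13/15 = 37/45
d_1 = (0=8/45, 1=37/45)
  d_2[0] = 8/45*1/5 + 37/45*2/15 = 98/675
  d_2[1] = 8/45*4/5 + 37/45*13/15 = 577/675
d_2 = (0=98/675, 1=577/675)

Answer: 98/675 577/675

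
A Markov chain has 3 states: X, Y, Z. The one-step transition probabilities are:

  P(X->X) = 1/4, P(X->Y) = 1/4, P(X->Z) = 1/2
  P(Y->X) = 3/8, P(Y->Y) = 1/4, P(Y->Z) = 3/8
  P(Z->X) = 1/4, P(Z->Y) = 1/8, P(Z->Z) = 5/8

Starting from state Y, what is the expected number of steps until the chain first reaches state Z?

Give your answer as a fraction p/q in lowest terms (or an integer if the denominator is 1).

Answer: 12/5

Derivation:
Let h_i = expected steps to first reach Z from state i.
Boundary: h_Z = 0.
First-step equations for the other states:
  h_X = 1 + 1/4*h_X + 1/4*h_Y + 1/2*h_Z
  h_Y = 1 + 3/8*h_X + 1/4*h_Y + 3/8*h_Z

Substituting h_Z = 0 and rearranging gives the linear system (I - Q) h = 1:
  [3/4, -1/4] . (h_X, h_Y) = 1
  [-3/8, 3/4] . (h_X, h_Y) = 1

Solving yields:
  h_X = 32/15
  h_Y = 12/5

Starting state is Y, so the expected hitting time is h_Y = 12/5.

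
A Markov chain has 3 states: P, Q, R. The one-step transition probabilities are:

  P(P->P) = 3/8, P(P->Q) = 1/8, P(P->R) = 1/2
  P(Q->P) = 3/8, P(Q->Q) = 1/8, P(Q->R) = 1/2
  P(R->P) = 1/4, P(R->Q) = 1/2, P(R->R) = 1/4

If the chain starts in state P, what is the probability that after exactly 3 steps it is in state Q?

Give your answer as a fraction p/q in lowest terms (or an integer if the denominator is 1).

Answer: 17/64

Derivation:
Computing P^3 by repeated multiplication:
P^1 =
  P: [3/8, 1/8, 1/2]
  Q: [3/8, 1/8, 1/2]
  R: [1/4, 1/2, 1/4]
P^2 =
  P: [5/16, 5/16, 3/8]
  Q: [5/16, 5/16, 3/8]
  R: [11/32, 7/32, 7/16]
P^3 =
  P: [21/64, 17/64, 13/32]
  Q: [21/64, 17/64, 13/32]
  R: [41/128, 37/128, 25/64]

(P^3)[P -> Q] = 17/64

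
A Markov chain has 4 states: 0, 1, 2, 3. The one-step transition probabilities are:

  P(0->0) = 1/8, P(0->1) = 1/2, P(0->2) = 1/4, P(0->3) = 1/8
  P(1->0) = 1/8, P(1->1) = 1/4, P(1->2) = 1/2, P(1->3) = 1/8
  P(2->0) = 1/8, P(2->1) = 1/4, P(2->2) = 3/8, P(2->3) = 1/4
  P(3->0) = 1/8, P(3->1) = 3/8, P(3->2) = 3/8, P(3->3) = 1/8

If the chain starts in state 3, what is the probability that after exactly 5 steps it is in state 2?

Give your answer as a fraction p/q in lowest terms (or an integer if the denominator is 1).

Computing P^5 by repeated multiplication:
P^1 =
  0: [1/8, 1/2, 1/4, 1/8]
  1: [1/8, 1/4, 1/2, 1/8]
  2: [1/8, 1/4, 3/8, 1/4]
  3: [1/8, 3/8, 3/8, 1/8]
P^2 =
  0: [1/8, 19/64, 27/64, 5/32]
  1: [1/8, 19/64, 25/64, 3/16]
  2: [1/8, 5/16, 25/64, 11/64]
  3: [1/8, 19/64, 13/32, 11/64]
P^3 =
  0: [1/8, 77/256, 203/512, 91/512]
  1: [1/8, 39/128, 203/512, 89/512]
  2: [1/8, 155/512, 51/128, 89/512]
  3: [1/8, 155/512, 203/512, 45/256]
P^4 =
  0: [1/8, 1243/4096, 813/2048, 715/4096]
  1: [1/8, 1241/4096, 407/1024, 715/4096]
  2: [1/8, 1241/4096, 1627/4096, 179/1024]
  3: [1/8, 621/2048, 1627/4096, 715/4096]
P^5 =
  0: [1/8, 9931/32768, 13019/32768, 2861/16384]
  1: [1/8, 9931/32768, 13017/32768, 1431/8192]
  2: [1/8, 2483/8192, 13017/32768, 5723/32768]
  3: [1/8, 9931/32768, 6509/16384, 5723/32768]

(P^5)[3 -> 2] = 6509/16384

Answer: 6509/16384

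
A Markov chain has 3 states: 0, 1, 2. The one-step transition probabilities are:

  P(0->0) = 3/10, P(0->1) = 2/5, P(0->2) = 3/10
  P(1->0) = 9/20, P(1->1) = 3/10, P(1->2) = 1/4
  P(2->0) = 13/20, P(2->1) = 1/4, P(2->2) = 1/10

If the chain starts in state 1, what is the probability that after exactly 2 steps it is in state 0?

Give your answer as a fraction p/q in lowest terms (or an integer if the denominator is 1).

Computing P^2 by repeated multiplication:
P^1 =
  0: [3/10, 2/5, 3/10]
  1: [9/20, 3/10, 1/4]
  2: [13/20, 1/4, 1/10]
P^2 =
  0: [93/200, 63/200, 11/50]
  1: [173/400, 133/400, 47/200]
  2: [149/400, 9/25, 107/400]

(P^2)[1 -> 0] = 173/400

Answer: 173/400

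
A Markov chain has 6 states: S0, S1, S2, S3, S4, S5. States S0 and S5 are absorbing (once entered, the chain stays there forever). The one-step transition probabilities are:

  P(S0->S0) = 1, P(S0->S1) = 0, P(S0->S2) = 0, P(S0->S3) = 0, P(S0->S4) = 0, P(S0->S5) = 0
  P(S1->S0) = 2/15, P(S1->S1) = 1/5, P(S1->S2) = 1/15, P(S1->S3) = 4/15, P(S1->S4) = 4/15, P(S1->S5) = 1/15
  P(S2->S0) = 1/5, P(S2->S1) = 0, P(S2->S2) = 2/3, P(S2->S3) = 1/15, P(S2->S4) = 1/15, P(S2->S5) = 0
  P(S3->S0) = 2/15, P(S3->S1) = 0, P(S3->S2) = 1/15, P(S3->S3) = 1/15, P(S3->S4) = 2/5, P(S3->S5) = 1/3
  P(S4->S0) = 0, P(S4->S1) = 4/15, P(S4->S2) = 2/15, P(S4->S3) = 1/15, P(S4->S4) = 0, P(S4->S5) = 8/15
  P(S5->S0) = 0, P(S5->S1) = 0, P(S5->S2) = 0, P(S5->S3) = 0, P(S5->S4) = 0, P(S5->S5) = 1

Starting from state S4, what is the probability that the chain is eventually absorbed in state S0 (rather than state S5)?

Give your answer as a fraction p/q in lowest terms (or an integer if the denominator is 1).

Answer: 179/824

Derivation:
Let a_i = P(absorbed in S0 | start in state i).
Boundary conditions: a_S0 = 1, a_S5 = 0.
For each transient state i, a_i = sum_j P(i->j) * a_j:
  a_S1 = 2/15*a_S0 + 1/5*a_S1 + 1/15*a_S2 + 4/15*a_S3 + 4/15*a_S4 + 1/15*a_S5
  a_S2 = 1/5*a_S0 + 0*a_S1 + 2/3*a_S2 + 1/15*a_S3 + 1/15*a_S4 + 0*a_S5
  a_S3 = 2/15*a_S0 + 0*a_S1 + 1/15*a_S2 + 1/15*a_S3 + 2/5*a_S4 + 1/3*a_S5
  a_S4 = 0*a_S0 + 4/15*a_S1 + 2/15*a_S2 + 1/15*a_S3 + 0*a_S4 + 8/15*a_S5

Substituting a_S0 = 1 and a_S5 = 0, rearrange to (I - Q) a = r where r[i] = P(i -> S0):
  [4/5, -1/15, -4/15, -4/15] . (a_S1, a_S2, a_S3, a_S4) = 2/15
  [0, 1/3, -1/15, -1/15] . (a_S1, a_S2, a_S3, a_S4) = 1/5
  [0, -1/15, 14/15, -2/5] . (a_S1, a_S2, a_S3, a_S4) = 2/15
  [-4/15, -2/15, -1/15, 1] . (a_S1, a_S2, a_S3, a_S4) = 0

Solving yields:
  a_S1 = 971/2472
  a_S2 = 433/618
  a_S3 = 707/2472
  a_S4 = 179/824

Starting state is S4, so the absorption probability is a_S4 = 179/824.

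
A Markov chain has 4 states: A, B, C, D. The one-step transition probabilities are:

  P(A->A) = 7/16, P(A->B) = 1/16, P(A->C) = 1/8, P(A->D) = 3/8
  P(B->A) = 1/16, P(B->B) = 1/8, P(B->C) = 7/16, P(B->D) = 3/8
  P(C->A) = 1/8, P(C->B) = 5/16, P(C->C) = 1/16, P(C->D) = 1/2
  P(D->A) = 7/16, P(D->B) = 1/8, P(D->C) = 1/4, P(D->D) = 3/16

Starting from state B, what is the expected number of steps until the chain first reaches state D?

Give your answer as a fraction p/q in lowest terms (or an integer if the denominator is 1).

Answer: 90/37

Derivation:
Let h_i = expected steps to first reach D from state i.
Boundary: h_D = 0.
First-step equations for the other states:
  h_A = 1 + 7/16*h_A + 1/16*h_B + 1/8*h_C + 3/8*h_D
  h_B = 1 + 1/16*h_A + 1/8*h_B + 7/16*h_C + 3/8*h_D
  h_C = 1 + 1/8*h_A + 5/16*h_B + 1/16*h_C + 1/2*h_D

Substituting h_D = 0 and rearranging gives the linear system (I - Q) h = 1:
  [9/16, -1/16, -1/8] . (h_A, h_B, h_C) = 1
  [-1/16, 7/8, -7/16] . (h_A, h_B, h_C) = 1
  [-1/8, -5/16, 15/16] . (h_A, h_B, h_C) = 1

Solving yields:
  h_A = 94/37
  h_B = 90/37
  h_C = 82/37

Starting state is B, so the expected hitting time is h_B = 90/37.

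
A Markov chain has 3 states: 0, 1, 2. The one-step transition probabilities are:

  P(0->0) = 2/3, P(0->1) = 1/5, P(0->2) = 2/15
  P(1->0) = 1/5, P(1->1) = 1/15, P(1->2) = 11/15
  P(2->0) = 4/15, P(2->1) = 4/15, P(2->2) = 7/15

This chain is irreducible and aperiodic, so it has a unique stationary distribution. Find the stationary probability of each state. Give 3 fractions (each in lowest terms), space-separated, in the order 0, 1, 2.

Answer: 68/161 32/161 61/161

Derivation:
The stationary distribution satisfies pi = pi * P, i.e.:
  pi_0 = 2/3*pi_0 + 1/5*pi_1 + 4/15*pi_2
  pi_1 = 1/5*pi_0 + 1/15*pi_1 + 4/15*pi_2
  pi_2 = 2/15*pi_0 + 11/15*pi_1 + 7/15*pi_2
with normalization: pi_0 + pi_1 + pi_2 = 1.

Using the first 2 balance equations plus normalization, the linear system A*pi = b is:
  [-1/3, 1/5, 4/15] . pi = 0
  [1/5, -14/15, 4/15] . pi = 0
  [1, 1, 1] . pi = 1

Solving yields:
  pi_0 = 68/161
  pi_1 = 32/161
  pi_2 = 61/161

Verification (pi * P):
  68/161*2/3 + 32/161*1/5 + 61/161*4/15 = 68/161 = pi_0  (ok)
  68/161*1/5 + 32/161*1/15 + 61/161*4/15 = 32/161 = pi_1  (ok)
  68/161*2/15 + 32/161*11/15 + 61/161*7/15 = 61/161 = pi_2  (ok)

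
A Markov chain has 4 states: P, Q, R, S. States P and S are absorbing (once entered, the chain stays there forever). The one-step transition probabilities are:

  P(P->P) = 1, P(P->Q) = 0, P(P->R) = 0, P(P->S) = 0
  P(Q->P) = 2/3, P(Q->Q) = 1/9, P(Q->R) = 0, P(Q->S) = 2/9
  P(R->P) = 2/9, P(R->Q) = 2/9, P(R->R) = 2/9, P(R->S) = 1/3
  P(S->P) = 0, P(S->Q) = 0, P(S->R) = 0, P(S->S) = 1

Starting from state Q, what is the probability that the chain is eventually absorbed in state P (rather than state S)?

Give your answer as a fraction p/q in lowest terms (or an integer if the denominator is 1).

Answer: 3/4

Derivation:
Let a_i = P(absorbed in P | start in state i).
Boundary conditions: a_P = 1, a_S = 0.
For each transient state i, a_i = sum_j P(i->j) * a_j:
  a_Q = 2/3*a_P + 1/9*a_Q + 0*a_R + 2/9*a_S
  a_R = 2/9*a_P + 2/9*a_Q + 2/9*a_R + 1/3*a_S

Substituting a_P = 1 and a_S = 0, rearrange to (I - Q) a = r where r[i] = P(i -> P):
  [8/9, 0] . (a_Q, a_R) = 2/3
  [-2/9, 7/9] . (a_Q, a_R) = 2/9

Solving yields:
  a_Q = 3/4
  a_R = 1/2

Starting state is Q, so the absorption probability is a_Q = 3/4.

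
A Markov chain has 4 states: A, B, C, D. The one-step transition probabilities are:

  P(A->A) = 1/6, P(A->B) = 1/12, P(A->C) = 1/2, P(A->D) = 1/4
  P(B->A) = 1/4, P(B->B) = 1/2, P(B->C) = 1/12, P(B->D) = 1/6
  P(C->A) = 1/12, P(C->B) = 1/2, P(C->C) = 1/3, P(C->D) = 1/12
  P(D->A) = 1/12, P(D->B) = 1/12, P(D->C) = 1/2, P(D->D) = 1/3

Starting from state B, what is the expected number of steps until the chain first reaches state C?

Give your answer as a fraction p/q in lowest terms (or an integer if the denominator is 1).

Answer: 144/37

Derivation:
Let h_i = expected steps to first reach C from state i.
Boundary: h_C = 0.
First-step equations for the other states:
  h_A = 1 + 1/6*h_A + 1/12*h_B + 1/2*h_C + 1/4*h_D
  h_B = 1 + 1/4*h_A + 1/2*h_B + 1/12*h_C + 1/6*h_D
  h_D = 1 + 1/12*h_A + 1/12*h_B + 1/2*h_C + 1/3*h_D

Substituting h_C = 0 and rearranging gives the linear system (I - Q) h = 1:
  [5/6, -1/12, -1/4] . (h_A, h_B, h_D) = 1
  [-1/4, 1/2, -1/6] . (h_A, h_B, h_D) = 1
  [-1/12, -1/12, 2/3] . (h_A, h_B, h_D) = 1

Solving yields:
  h_A = 84/37
  h_B = 144/37
  h_D = 84/37

Starting state is B, so the expected hitting time is h_B = 144/37.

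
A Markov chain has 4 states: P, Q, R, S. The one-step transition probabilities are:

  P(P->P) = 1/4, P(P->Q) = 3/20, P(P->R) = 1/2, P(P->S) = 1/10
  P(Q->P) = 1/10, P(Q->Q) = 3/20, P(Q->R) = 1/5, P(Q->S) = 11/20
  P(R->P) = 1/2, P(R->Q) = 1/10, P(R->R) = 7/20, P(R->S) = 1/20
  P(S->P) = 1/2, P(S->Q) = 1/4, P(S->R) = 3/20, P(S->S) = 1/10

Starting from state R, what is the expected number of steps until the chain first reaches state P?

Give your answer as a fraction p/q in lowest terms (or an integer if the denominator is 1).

Answer: 3310/1491

Derivation:
Let h_i = expected steps to first reach P from state i.
Boundary: h_P = 0.
First-step equations for the other states:
  h_Q = 1 + 1/10*h_P + 3/20*h_Q + 1/5*h_R + 11/20*h_S
  h_R = 1 + 1/2*h_P + 1/10*h_Q + 7/20*h_R + 1/20*h_S
  h_S = 1 + 1/2*h_P + 1/4*h_Q + 3/20*h_R + 1/10*h_S

Substituting h_P = 0 and rearranging gives the linear system (I - Q) h = 1:
  [17/20, -1/5, -11/20] . (h_Q, h_R, h_S) = 1
  [-1/10, 13/20, -1/20] . (h_Q, h_R, h_S) = 1
  [-1/4, -3/20, 9/10] . (h_Q, h_R, h_S) = 1

Solving yields:
  h_Q = 230/71
  h_R = 3310/1491
  h_S = 50/21

Starting state is R, so the expected hitting time is h_R = 3310/1491.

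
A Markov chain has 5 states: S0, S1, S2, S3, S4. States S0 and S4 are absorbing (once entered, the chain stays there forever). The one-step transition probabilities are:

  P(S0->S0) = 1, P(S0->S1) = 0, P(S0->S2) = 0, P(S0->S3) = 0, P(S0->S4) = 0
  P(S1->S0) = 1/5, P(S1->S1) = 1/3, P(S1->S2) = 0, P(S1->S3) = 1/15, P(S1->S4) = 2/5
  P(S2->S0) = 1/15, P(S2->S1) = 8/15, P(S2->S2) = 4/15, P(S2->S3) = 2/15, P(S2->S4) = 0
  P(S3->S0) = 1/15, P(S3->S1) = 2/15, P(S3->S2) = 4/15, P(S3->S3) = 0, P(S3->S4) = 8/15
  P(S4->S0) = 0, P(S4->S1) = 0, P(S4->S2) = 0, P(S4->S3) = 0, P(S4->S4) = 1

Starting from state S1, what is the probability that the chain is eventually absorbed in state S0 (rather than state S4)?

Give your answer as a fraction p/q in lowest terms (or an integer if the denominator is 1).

Let a_i = P(absorbed in S0 | start in state i).
Boundary conditions: a_S0 = 1, a_S4 = 0.
For each transient state i, a_i = sum_j P(i->j) * a_j:
  a_S1 = 1/5*a_S0 + 1/3*a_S1 + 0*a_S2 + 1/15*a_S3 + 2/5*a_S4
  a_S2 = 1/15*a_S0 + 8/15*a_S1 + 4/15*a_S2 + 2/15*a_S3 + 0*a_S4
  a_S3 = 1/15*a_S0 + 2/15*a_S1 + 4/15*a_S2 + 0*a_S3 + 8/15*a_S4

Substituting a_S0 = 1 and a_S4 = 0, rearrange to (I - Q) a = r where r[i] = P(i -> S0):
  [2/3, 0, -1/15] . (a_S1, a_S2, a_S3) = 1/5
  [-8/15, 11/15, -2/15] . (a_S1, a_S2, a_S3) = 1/15
  [-2/15, -4/15, 1] . (a_S1, a_S2, a_S3) = 1/15

Solving yields:
  a_S1 = 243/758
  a_S2 = 137/379
  a_S3 = 78/379

Starting state is S1, so the absorption probability is a_S1 = 243/758.

Answer: 243/758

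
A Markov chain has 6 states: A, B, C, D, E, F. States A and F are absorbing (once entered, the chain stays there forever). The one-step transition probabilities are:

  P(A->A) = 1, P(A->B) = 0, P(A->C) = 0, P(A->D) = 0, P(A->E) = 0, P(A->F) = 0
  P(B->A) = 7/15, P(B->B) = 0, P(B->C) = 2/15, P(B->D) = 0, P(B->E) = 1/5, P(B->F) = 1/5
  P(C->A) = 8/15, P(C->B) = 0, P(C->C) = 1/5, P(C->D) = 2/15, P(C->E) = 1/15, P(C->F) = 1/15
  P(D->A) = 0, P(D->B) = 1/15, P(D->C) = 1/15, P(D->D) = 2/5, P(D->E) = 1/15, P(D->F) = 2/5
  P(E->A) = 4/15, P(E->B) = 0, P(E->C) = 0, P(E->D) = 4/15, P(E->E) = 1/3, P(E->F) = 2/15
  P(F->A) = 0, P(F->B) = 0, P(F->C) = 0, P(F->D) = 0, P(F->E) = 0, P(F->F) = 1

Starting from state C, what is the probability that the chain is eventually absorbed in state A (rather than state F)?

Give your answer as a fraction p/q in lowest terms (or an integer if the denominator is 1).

Let a_i = P(absorbed in A | start in state i).
Boundary conditions: a_A = 1, a_F = 0.
For each transient state i, a_i = sum_j P(i->j) * a_j:
  a_B = 7/15*a_A + 0*a_B + 2/15*a_C + 0*a_D + 1/5*a_E + 1/5*a_F
  a_C = 8/15*a_A + 0*a_B + 1/5*a_C + 2/15*a_D + 1/15*a_E + 1/15*a_F
  a_D = 0*a_A + 1/15*a_B + 1/15*a_C + 2/5*a_D + 1/15*a_E + 2/5*a_F
  a_E = 4/15*a_A + 0*a_B + 0*a_C + 4/15*a_D + 1/3*a_E + 2/15*a_F

Substituting a_A = 1 and a_F = 0, rearrange to (I - Q) a = r where r[i] = P(i -> A):
  [1, -2/15, 0, -1/5] . (a_B, a_C, a_D, a_E) = 7/15
  [0, 4/5, -2/15, -1/15] . (a_B, a_C, a_D, a_E) = 8/15
  [-1/15, -1/15, 3/5, -1/15] . (a_B, a_C, a_D, a_E) = 0
  [0, 0, -4/15, 2/3] . (a_B, a_C, a_D, a_E) = 4/15

Solving yields:
  a_B = 206/311
  a_C = 923/1244
  a_D = 261/1244
  a_E = 301/622

Starting state is C, so the absorption probability is a_C = 923/1244.

Answer: 923/1244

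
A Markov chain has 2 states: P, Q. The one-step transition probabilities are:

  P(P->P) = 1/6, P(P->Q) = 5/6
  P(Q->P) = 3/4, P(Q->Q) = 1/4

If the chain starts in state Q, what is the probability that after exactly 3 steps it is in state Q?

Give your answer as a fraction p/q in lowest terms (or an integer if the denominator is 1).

Answer: 83/192

Derivation:
Computing P^3 by repeated multiplication:
P^1 =
  P: [1/6, 5/6]
  Q: [3/4, 1/4]
P^2 =
  P: [47/72, 25/72]
  Q: [5/16, 11/16]
P^3 =
  P: [319/864, 545/864]
  Q: [109/192, 83/192]

(P^3)[Q -> Q] = 83/192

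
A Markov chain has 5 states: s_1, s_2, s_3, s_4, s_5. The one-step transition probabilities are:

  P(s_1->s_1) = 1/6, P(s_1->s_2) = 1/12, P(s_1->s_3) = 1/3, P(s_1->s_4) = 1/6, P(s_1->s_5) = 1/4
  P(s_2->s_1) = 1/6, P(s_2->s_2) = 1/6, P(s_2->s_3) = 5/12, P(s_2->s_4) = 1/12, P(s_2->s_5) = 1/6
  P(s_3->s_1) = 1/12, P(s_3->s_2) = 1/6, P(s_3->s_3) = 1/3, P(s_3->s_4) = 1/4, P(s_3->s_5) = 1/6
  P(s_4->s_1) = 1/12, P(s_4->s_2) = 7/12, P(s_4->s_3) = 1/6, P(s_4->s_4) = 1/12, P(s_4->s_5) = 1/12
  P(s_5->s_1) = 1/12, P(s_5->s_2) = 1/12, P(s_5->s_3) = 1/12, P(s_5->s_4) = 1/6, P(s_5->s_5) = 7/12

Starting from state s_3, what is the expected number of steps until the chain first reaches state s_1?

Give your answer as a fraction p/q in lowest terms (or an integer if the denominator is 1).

Answer: 1236/125

Derivation:
Let h_i = expected steps to first reach s_1 from state i.
Boundary: h_s_1 = 0.
First-step equations for the other states:
  h_s_2 = 1 + 1/6*h_s_1 + 1/6*h_s_2 + 5/12*h_s_3 + 1/12*h_s_4 + 1/6*h_s_5
  h_s_3 = 1 + 1/12*h_s_1 + 1/6*h_s_2 + 1/3*h_s_3 + 1/4*h_s_4 + 1/6*h_s_5
  h_s_4 = 1 + 1/12*h_s_1 + 7/12*h_s_2 + 1/6*h_s_3 + 1/12*h_s_4 + 1/12*h_s_5
  h_s_5 = 1 + 1/12*h_s_1 + 1/12*h_s_2 + 1/12*h_s_3 + 1/6*h_s_4 + 7/12*h_s_5

Substituting h_s_1 = 0 and rearranging gives the linear system (I - Q) h = 1:
  [5/6, -5/12, -1/12, -1/6] . (h_s_2, h_s_3, h_s_4, h_s_5) = 1
  [-1/6, 2/3, -1/4, -1/6] . (h_s_2, h_s_3, h_s_4, h_s_5) = 1
  [-7/12, -1/6, 11/12, -1/12] . (h_s_2, h_s_3, h_s_4, h_s_5) = 1
  [-1/12, -1/12, -1/6, 5/12] . (h_s_2, h_s_3, h_s_4, h_s_5) = 1

Solving yields:
  h_s_2 = 1139/125
  h_s_3 = 1236/125
  h_s_4 = 48/5
  h_s_5 = 251/25

Starting state is s_3, so the expected hitting time is h_s_3 = 1236/125.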